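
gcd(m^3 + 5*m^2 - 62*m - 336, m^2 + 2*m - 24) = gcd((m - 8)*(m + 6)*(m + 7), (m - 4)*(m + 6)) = m + 6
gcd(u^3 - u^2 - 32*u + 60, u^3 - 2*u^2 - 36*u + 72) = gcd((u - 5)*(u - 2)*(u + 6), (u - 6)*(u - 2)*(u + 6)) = u^2 + 4*u - 12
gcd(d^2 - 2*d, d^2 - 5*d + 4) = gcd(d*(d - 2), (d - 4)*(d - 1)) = 1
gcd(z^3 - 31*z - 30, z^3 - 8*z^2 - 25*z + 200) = z + 5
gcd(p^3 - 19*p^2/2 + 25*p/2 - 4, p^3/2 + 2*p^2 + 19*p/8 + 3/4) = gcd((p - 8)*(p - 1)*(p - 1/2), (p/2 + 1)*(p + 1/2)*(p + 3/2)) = 1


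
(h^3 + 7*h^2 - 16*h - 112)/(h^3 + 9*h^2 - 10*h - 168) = (h + 4)/(h + 6)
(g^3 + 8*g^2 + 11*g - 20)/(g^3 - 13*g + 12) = (g + 5)/(g - 3)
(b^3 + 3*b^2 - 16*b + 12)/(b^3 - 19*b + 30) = (b^2 + 5*b - 6)/(b^2 + 2*b - 15)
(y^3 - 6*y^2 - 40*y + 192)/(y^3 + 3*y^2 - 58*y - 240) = (y - 4)/(y + 5)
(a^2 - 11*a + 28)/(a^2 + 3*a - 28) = (a - 7)/(a + 7)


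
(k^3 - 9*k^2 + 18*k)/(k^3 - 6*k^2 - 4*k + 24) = k*(k - 3)/(k^2 - 4)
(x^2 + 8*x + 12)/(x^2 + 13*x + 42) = (x + 2)/(x + 7)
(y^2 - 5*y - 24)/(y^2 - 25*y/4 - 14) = 4*(y + 3)/(4*y + 7)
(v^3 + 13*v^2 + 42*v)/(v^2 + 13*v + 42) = v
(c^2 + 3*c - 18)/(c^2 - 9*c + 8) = (c^2 + 3*c - 18)/(c^2 - 9*c + 8)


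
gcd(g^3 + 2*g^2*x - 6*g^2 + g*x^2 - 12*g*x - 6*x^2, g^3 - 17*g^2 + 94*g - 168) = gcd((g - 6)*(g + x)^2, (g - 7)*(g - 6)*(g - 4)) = g - 6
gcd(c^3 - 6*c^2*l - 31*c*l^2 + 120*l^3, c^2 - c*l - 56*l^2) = c - 8*l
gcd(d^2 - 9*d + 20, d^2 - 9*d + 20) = d^2 - 9*d + 20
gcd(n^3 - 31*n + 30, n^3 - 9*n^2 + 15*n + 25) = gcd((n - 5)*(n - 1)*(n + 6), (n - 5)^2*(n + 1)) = n - 5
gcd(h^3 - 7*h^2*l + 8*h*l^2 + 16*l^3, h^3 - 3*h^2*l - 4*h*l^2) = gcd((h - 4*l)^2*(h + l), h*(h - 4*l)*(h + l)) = h^2 - 3*h*l - 4*l^2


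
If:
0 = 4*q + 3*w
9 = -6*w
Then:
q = 9/8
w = -3/2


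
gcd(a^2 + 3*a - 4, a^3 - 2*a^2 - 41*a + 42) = a - 1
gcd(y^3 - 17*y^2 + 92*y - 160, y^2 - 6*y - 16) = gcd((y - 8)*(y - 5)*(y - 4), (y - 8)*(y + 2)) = y - 8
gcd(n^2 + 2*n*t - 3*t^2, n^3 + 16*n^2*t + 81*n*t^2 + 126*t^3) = n + 3*t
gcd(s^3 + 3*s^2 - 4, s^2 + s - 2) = s^2 + s - 2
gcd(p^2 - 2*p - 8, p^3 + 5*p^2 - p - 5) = 1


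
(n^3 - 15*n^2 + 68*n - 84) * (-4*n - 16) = -4*n^4 + 44*n^3 - 32*n^2 - 752*n + 1344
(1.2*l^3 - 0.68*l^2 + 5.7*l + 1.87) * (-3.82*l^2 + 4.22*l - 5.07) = -4.584*l^5 + 7.6616*l^4 - 30.7276*l^3 + 20.3582*l^2 - 21.0076*l - 9.4809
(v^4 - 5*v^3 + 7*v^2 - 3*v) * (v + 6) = v^5 + v^4 - 23*v^3 + 39*v^2 - 18*v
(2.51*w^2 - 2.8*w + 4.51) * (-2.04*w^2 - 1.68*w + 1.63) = -5.1204*w^4 + 1.4952*w^3 - 0.405100000000001*w^2 - 12.1408*w + 7.3513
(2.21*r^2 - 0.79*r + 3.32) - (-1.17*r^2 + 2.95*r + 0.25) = 3.38*r^2 - 3.74*r + 3.07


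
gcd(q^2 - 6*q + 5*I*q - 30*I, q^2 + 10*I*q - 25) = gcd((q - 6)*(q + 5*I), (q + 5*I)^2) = q + 5*I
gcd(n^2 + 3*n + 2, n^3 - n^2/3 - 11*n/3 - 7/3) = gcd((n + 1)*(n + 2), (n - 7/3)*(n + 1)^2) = n + 1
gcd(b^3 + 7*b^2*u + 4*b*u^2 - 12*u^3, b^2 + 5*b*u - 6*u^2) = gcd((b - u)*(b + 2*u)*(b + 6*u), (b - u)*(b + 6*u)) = -b^2 - 5*b*u + 6*u^2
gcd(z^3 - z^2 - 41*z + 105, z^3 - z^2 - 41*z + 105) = z^3 - z^2 - 41*z + 105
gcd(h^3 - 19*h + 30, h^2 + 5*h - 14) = h - 2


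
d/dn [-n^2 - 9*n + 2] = -2*n - 9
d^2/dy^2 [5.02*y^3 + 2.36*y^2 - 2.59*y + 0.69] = 30.12*y + 4.72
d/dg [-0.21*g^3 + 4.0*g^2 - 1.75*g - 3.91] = -0.63*g^2 + 8.0*g - 1.75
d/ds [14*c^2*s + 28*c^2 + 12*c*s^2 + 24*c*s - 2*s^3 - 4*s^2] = 14*c^2 + 24*c*s + 24*c - 6*s^2 - 8*s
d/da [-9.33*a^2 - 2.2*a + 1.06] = -18.66*a - 2.2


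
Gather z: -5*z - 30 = -5*z - 30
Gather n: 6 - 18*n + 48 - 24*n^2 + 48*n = -24*n^2 + 30*n + 54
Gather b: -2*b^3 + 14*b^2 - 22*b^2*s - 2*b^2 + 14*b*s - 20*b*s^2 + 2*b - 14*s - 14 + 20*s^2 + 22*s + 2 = -2*b^3 + b^2*(12 - 22*s) + b*(-20*s^2 + 14*s + 2) + 20*s^2 + 8*s - 12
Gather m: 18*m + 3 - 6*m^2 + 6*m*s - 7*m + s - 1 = -6*m^2 + m*(6*s + 11) + s + 2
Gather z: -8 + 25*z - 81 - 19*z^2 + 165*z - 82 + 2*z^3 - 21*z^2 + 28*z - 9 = 2*z^3 - 40*z^2 + 218*z - 180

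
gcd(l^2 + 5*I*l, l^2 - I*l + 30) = l + 5*I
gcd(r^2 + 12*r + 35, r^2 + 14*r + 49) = r + 7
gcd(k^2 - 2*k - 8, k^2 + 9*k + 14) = k + 2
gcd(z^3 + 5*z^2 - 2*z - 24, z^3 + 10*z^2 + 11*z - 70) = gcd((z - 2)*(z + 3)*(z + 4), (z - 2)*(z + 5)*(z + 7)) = z - 2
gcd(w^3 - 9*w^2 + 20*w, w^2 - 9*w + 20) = w^2 - 9*w + 20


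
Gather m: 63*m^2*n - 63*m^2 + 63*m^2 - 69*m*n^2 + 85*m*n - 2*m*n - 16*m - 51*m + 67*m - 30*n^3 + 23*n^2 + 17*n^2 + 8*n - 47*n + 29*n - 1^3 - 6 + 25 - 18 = 63*m^2*n + m*(-69*n^2 + 83*n) - 30*n^3 + 40*n^2 - 10*n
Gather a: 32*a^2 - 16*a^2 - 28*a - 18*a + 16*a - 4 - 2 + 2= 16*a^2 - 30*a - 4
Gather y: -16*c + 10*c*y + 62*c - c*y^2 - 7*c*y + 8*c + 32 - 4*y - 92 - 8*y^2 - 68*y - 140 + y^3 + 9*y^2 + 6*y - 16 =54*c + y^3 + y^2*(1 - c) + y*(3*c - 66) - 216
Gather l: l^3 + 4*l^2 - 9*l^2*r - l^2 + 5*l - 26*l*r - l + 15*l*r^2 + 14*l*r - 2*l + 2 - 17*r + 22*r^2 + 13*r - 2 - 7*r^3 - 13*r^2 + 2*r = l^3 + l^2*(3 - 9*r) + l*(15*r^2 - 12*r + 2) - 7*r^3 + 9*r^2 - 2*r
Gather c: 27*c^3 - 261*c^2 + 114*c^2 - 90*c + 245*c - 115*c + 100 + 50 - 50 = 27*c^3 - 147*c^2 + 40*c + 100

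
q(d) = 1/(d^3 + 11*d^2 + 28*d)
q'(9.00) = 0.00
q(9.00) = 0.00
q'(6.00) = 0.00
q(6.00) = 0.00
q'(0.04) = -22.32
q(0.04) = 0.88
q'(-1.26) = -0.01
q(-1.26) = -0.05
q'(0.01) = -357.14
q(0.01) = 3.56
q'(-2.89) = 0.06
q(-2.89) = -0.08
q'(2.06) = -0.01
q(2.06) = 0.01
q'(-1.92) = 0.01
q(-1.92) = -0.05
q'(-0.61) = -0.09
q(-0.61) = -0.08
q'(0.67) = -0.08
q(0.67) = 0.04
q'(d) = (-3*d^2 - 22*d - 28)/(d^3 + 11*d^2 + 28*d)^2 = (-3*d^2 - 22*d - 28)/(d^2*(d^2 + 11*d + 28)^2)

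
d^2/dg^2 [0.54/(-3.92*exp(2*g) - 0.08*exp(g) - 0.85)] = (-0.54*(7.84*exp(g) + 0.08)*(15.68*exp(g) + 0.16)*exp(g) + (8.4672*exp(g) + 0.0432)*(3.92*exp(2*g) + 0.08*exp(g) + 0.85))*exp(g)/(3.92*exp(2*g) + 0.08*exp(g) + 0.85)^3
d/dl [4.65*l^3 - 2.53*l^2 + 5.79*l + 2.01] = 13.95*l^2 - 5.06*l + 5.79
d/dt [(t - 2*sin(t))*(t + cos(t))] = -(t - 2*sin(t))*(sin(t) - 1) - (t + cos(t))*(2*cos(t) - 1)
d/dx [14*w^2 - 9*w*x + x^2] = -9*w + 2*x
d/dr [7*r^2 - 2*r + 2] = 14*r - 2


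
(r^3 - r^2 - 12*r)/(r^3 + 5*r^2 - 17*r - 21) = r*(r^2 - r - 12)/(r^3 + 5*r^2 - 17*r - 21)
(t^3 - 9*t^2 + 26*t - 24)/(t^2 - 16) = (t^2 - 5*t + 6)/(t + 4)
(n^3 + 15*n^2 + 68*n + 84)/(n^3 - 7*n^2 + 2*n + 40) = (n^2 + 13*n + 42)/(n^2 - 9*n + 20)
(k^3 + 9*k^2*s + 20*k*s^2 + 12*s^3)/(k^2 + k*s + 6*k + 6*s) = (k^2 + 8*k*s + 12*s^2)/(k + 6)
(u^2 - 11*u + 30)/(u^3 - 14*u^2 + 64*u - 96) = (u - 5)/(u^2 - 8*u + 16)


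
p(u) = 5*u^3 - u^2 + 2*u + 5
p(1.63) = 27.26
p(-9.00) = -3739.00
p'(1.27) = 23.65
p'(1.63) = 38.59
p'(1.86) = 50.17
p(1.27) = 16.17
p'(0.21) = 2.24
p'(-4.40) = 301.20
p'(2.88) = 120.66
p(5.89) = 1003.77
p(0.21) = 5.42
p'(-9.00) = 1235.00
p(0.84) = 8.94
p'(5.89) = 510.60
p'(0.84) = 10.90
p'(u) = 15*u^2 - 2*u + 2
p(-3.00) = -145.00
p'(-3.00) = 143.00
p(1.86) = 37.43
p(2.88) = 121.90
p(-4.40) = -449.08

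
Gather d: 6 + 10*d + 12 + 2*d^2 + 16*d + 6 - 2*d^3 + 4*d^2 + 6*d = -2*d^3 + 6*d^2 + 32*d + 24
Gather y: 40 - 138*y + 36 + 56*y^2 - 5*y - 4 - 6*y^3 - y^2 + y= -6*y^3 + 55*y^2 - 142*y + 72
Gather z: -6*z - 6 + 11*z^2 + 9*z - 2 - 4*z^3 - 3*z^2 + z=-4*z^3 + 8*z^2 + 4*z - 8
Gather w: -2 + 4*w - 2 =4*w - 4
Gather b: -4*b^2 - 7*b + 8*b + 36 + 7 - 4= -4*b^2 + b + 39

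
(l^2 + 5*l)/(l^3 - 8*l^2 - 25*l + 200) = l/(l^2 - 13*l + 40)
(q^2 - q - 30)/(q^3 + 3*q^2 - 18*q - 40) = (q - 6)/(q^2 - 2*q - 8)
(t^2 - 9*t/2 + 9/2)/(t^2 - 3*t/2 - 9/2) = (2*t - 3)/(2*t + 3)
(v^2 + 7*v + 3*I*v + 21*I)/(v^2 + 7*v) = (v + 3*I)/v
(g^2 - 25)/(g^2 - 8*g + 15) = (g + 5)/(g - 3)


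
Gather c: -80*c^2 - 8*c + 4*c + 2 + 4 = -80*c^2 - 4*c + 6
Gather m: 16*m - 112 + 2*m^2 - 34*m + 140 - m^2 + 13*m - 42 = m^2 - 5*m - 14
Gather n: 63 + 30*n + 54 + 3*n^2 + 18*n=3*n^2 + 48*n + 117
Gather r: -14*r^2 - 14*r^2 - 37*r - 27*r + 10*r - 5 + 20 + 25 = -28*r^2 - 54*r + 40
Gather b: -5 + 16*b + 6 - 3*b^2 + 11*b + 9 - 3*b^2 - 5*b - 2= -6*b^2 + 22*b + 8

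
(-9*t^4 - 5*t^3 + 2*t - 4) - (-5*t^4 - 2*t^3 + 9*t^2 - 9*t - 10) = -4*t^4 - 3*t^3 - 9*t^2 + 11*t + 6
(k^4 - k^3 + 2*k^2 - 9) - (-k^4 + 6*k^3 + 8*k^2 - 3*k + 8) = 2*k^4 - 7*k^3 - 6*k^2 + 3*k - 17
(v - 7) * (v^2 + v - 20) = v^3 - 6*v^2 - 27*v + 140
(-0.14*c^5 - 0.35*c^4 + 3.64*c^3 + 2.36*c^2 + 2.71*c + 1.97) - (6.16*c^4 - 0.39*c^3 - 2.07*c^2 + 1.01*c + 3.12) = -0.14*c^5 - 6.51*c^4 + 4.03*c^3 + 4.43*c^2 + 1.7*c - 1.15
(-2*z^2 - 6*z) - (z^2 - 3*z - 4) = -3*z^2 - 3*z + 4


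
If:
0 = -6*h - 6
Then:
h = -1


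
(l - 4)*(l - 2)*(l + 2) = l^3 - 4*l^2 - 4*l + 16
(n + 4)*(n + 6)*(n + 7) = n^3 + 17*n^2 + 94*n + 168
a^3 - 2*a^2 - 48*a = a*(a - 8)*(a + 6)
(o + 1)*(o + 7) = o^2 + 8*o + 7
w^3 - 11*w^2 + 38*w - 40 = (w - 5)*(w - 4)*(w - 2)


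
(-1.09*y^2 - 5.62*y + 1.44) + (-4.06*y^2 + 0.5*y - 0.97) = -5.15*y^2 - 5.12*y + 0.47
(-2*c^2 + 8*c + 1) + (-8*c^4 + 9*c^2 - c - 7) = -8*c^4 + 7*c^2 + 7*c - 6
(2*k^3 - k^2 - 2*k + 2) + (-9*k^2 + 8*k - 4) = 2*k^3 - 10*k^2 + 6*k - 2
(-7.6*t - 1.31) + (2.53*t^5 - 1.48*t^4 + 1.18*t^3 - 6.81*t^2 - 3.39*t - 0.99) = 2.53*t^5 - 1.48*t^4 + 1.18*t^3 - 6.81*t^2 - 10.99*t - 2.3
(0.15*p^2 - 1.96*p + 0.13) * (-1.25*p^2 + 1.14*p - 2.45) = -0.1875*p^4 + 2.621*p^3 - 2.7644*p^2 + 4.9502*p - 0.3185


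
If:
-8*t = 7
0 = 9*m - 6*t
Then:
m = -7/12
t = -7/8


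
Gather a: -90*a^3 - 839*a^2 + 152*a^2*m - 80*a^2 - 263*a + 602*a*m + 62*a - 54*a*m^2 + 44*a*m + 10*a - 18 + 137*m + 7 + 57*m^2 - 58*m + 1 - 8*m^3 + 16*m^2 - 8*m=-90*a^3 + a^2*(152*m - 919) + a*(-54*m^2 + 646*m - 191) - 8*m^3 + 73*m^2 + 71*m - 10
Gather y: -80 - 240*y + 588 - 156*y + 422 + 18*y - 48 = 882 - 378*y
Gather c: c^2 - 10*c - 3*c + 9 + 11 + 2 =c^2 - 13*c + 22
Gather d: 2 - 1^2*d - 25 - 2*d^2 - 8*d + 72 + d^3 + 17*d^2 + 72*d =d^3 + 15*d^2 + 63*d + 49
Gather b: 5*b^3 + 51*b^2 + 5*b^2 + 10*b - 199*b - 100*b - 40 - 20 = 5*b^3 + 56*b^2 - 289*b - 60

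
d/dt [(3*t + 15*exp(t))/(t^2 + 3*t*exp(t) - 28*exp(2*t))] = 3*(-(t + 5*exp(t))*(3*t*exp(t) + 2*t - 56*exp(2*t) + 3*exp(t)) + (5*exp(t) + 1)*(t^2 + 3*t*exp(t) - 28*exp(2*t)))/(t^2 + 3*t*exp(t) - 28*exp(2*t))^2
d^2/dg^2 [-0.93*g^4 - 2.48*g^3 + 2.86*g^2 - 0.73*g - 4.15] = -11.16*g^2 - 14.88*g + 5.72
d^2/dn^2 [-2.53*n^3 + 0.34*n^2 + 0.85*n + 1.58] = 0.68 - 15.18*n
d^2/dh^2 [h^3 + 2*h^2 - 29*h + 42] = 6*h + 4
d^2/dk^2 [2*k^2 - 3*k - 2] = 4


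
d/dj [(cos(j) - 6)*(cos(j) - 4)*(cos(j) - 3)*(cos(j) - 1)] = 2*(-2*cos(j)^3 + 21*cos(j)^2 - 67*cos(j) + 63)*sin(j)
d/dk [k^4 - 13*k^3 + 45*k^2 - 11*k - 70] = 4*k^3 - 39*k^2 + 90*k - 11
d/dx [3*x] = 3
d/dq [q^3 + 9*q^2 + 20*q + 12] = 3*q^2 + 18*q + 20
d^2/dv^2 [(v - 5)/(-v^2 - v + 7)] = 2*(-(v - 5)*(2*v + 1)^2 + (3*v - 4)*(v^2 + v - 7))/(v^2 + v - 7)^3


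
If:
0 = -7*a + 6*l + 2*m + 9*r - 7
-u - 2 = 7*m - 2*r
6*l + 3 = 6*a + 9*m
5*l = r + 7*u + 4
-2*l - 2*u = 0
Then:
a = 1685/2123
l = 901/2123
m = 185/2123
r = 2320/2123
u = -901/2123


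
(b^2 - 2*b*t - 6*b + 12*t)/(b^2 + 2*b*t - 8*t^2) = (b - 6)/(b + 4*t)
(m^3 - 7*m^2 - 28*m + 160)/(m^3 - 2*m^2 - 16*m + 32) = (m^2 - 3*m - 40)/(m^2 + 2*m - 8)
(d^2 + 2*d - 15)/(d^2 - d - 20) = (-d^2 - 2*d + 15)/(-d^2 + d + 20)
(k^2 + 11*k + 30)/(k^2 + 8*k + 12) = (k + 5)/(k + 2)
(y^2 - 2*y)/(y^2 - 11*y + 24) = y*(y - 2)/(y^2 - 11*y + 24)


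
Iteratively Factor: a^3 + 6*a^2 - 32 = (a + 4)*(a^2 + 2*a - 8) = (a - 2)*(a + 4)*(a + 4)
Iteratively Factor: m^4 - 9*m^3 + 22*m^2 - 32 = (m + 1)*(m^3 - 10*m^2 + 32*m - 32) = (m - 2)*(m + 1)*(m^2 - 8*m + 16) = (m - 4)*(m - 2)*(m + 1)*(m - 4)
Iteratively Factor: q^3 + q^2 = (q + 1)*(q^2) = q*(q + 1)*(q)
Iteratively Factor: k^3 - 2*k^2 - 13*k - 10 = (k + 1)*(k^2 - 3*k - 10) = (k - 5)*(k + 1)*(k + 2)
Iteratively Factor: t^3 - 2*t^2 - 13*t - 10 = (t + 1)*(t^2 - 3*t - 10) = (t - 5)*(t + 1)*(t + 2)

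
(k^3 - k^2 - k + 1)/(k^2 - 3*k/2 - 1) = 2*(-k^3 + k^2 + k - 1)/(-2*k^2 + 3*k + 2)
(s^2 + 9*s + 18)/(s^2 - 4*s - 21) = (s + 6)/(s - 7)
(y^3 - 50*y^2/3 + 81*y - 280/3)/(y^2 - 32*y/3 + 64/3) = (3*y^2 - 26*y + 35)/(3*y - 8)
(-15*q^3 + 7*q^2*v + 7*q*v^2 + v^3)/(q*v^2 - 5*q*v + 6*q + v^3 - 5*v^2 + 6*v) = (-15*q^3 + 7*q^2*v + 7*q*v^2 + v^3)/(q*v^2 - 5*q*v + 6*q + v^3 - 5*v^2 + 6*v)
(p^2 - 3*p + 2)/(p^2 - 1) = (p - 2)/(p + 1)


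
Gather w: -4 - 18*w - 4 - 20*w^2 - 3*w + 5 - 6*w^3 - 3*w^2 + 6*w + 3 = -6*w^3 - 23*w^2 - 15*w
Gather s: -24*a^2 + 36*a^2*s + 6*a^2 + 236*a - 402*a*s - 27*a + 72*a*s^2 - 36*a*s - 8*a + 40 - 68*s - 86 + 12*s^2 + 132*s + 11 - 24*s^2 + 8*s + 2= -18*a^2 + 201*a + s^2*(72*a - 12) + s*(36*a^2 - 438*a + 72) - 33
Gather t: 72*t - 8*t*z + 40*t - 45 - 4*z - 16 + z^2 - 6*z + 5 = t*(112 - 8*z) + z^2 - 10*z - 56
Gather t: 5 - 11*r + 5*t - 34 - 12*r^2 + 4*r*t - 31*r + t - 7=-12*r^2 - 42*r + t*(4*r + 6) - 36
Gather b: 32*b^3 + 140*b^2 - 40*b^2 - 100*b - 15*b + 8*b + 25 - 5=32*b^3 + 100*b^2 - 107*b + 20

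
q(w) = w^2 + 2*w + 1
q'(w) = 2*w + 2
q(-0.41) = 0.35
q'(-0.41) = 1.18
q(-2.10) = 1.21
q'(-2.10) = -2.20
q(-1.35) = 0.12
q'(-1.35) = -0.70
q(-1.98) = 0.96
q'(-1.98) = -1.96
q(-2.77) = 3.13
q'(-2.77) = -3.54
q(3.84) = 23.43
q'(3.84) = 9.68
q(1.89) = 8.35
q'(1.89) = 5.78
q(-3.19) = 4.80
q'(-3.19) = -4.38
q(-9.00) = 64.00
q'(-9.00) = -16.00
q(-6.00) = 25.00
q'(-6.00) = -10.00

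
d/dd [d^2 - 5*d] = 2*d - 5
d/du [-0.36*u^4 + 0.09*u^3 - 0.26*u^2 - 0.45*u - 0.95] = -1.44*u^3 + 0.27*u^2 - 0.52*u - 0.45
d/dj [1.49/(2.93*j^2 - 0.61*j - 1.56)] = (0.9089 - 8.7314*j)/(-2.93*j^2 + 0.61*j + 1.56)^2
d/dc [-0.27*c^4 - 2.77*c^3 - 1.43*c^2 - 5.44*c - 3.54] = -1.08*c^3 - 8.31*c^2 - 2.86*c - 5.44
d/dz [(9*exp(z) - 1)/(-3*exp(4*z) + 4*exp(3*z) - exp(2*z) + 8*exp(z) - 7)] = (2*(9*exp(z) - 1)*(6*exp(3*z) - 6*exp(2*z) + exp(z) - 4) - 27*exp(4*z) + 36*exp(3*z) - 9*exp(2*z) + 72*exp(z) - 63)*exp(z)/(3*exp(4*z) - 4*exp(3*z) + exp(2*z) - 8*exp(z) + 7)^2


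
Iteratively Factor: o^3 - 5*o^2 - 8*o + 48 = (o - 4)*(o^2 - o - 12) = (o - 4)*(o + 3)*(o - 4)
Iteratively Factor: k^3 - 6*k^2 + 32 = (k - 4)*(k^2 - 2*k - 8) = (k - 4)*(k + 2)*(k - 4)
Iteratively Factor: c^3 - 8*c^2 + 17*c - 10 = (c - 5)*(c^2 - 3*c + 2) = (c - 5)*(c - 2)*(c - 1)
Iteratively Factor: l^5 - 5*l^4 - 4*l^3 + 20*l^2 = (l + 2)*(l^4 - 7*l^3 + 10*l^2) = l*(l + 2)*(l^3 - 7*l^2 + 10*l) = l*(l - 5)*(l + 2)*(l^2 - 2*l) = l^2*(l - 5)*(l + 2)*(l - 2)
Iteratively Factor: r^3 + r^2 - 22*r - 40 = (r + 2)*(r^2 - r - 20) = (r + 2)*(r + 4)*(r - 5)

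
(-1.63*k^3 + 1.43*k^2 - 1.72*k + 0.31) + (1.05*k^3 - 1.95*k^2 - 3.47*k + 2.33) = -0.58*k^3 - 0.52*k^2 - 5.19*k + 2.64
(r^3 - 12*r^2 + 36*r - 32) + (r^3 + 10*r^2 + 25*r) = 2*r^3 - 2*r^2 + 61*r - 32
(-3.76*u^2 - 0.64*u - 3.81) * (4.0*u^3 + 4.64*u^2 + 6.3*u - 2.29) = -15.04*u^5 - 20.0064*u^4 - 41.8976*u^3 - 13.1*u^2 - 22.5374*u + 8.7249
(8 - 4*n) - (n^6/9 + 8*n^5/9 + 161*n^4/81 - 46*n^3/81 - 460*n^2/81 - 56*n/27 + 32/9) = -n^6/9 - 8*n^5/9 - 161*n^4/81 + 46*n^3/81 + 460*n^2/81 - 52*n/27 + 40/9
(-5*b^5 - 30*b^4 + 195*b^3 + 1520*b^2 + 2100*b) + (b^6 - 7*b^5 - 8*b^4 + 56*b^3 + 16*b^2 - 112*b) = b^6 - 12*b^5 - 38*b^4 + 251*b^3 + 1536*b^2 + 1988*b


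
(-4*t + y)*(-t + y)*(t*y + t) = 4*t^3*y + 4*t^3 - 5*t^2*y^2 - 5*t^2*y + t*y^3 + t*y^2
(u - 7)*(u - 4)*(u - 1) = u^3 - 12*u^2 + 39*u - 28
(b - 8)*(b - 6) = b^2 - 14*b + 48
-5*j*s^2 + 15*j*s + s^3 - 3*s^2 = s*(-5*j + s)*(s - 3)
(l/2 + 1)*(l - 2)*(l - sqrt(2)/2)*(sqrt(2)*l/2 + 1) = sqrt(2)*l^4/4 + l^3/4 - 5*sqrt(2)*l^2/4 - l + sqrt(2)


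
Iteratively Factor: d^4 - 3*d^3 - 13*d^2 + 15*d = (d + 3)*(d^3 - 6*d^2 + 5*d) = d*(d + 3)*(d^2 - 6*d + 5) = d*(d - 1)*(d + 3)*(d - 5)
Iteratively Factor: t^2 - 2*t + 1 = (t - 1)*(t - 1)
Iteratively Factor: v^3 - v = (v - 1)*(v^2 + v) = v*(v - 1)*(v + 1)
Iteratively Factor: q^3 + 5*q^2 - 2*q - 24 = (q + 4)*(q^2 + q - 6) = (q - 2)*(q + 4)*(q + 3)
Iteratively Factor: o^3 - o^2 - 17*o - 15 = (o + 1)*(o^2 - 2*o - 15) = (o + 1)*(o + 3)*(o - 5)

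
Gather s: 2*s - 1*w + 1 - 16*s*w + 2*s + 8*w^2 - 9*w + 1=s*(4 - 16*w) + 8*w^2 - 10*w + 2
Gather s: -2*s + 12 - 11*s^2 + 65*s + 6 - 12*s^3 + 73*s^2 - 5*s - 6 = -12*s^3 + 62*s^2 + 58*s + 12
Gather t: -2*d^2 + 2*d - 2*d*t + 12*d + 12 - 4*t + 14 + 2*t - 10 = -2*d^2 + 14*d + t*(-2*d - 2) + 16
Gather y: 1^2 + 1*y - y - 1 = 0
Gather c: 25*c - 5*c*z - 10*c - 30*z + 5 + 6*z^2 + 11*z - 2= c*(15 - 5*z) + 6*z^2 - 19*z + 3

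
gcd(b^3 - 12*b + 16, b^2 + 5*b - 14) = b - 2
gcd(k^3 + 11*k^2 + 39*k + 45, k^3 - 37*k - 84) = k + 3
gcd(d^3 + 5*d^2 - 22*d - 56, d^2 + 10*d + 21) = d + 7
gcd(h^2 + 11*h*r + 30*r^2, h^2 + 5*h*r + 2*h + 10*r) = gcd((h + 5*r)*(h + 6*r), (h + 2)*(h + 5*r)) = h + 5*r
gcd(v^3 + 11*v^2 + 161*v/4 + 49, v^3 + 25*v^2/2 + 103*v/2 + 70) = v^2 + 15*v/2 + 14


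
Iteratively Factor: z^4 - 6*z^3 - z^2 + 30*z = (z)*(z^3 - 6*z^2 - z + 30) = z*(z - 5)*(z^2 - z - 6) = z*(z - 5)*(z + 2)*(z - 3)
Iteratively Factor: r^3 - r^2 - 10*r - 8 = (r - 4)*(r^2 + 3*r + 2) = (r - 4)*(r + 1)*(r + 2)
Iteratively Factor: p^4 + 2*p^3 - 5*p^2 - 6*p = (p + 3)*(p^3 - p^2 - 2*p) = (p + 1)*(p + 3)*(p^2 - 2*p) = (p - 2)*(p + 1)*(p + 3)*(p)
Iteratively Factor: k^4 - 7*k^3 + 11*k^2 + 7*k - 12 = (k - 4)*(k^3 - 3*k^2 - k + 3) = (k - 4)*(k - 1)*(k^2 - 2*k - 3) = (k - 4)*(k - 1)*(k + 1)*(k - 3)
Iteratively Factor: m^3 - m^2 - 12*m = (m)*(m^2 - m - 12) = m*(m - 4)*(m + 3)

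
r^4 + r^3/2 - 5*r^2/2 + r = r*(r - 1)*(r - 1/2)*(r + 2)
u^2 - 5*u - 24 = (u - 8)*(u + 3)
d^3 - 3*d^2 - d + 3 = (d - 3)*(d - 1)*(d + 1)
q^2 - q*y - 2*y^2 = (q - 2*y)*(q + y)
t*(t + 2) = t^2 + 2*t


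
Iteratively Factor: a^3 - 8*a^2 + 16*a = (a - 4)*(a^2 - 4*a) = a*(a - 4)*(a - 4)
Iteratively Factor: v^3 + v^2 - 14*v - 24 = (v - 4)*(v^2 + 5*v + 6) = (v - 4)*(v + 2)*(v + 3)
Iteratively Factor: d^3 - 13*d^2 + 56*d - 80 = (d - 4)*(d^2 - 9*d + 20) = (d - 5)*(d - 4)*(d - 4)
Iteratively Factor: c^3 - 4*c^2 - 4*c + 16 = (c - 2)*(c^2 - 2*c - 8) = (c - 4)*(c - 2)*(c + 2)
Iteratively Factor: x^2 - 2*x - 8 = (x + 2)*(x - 4)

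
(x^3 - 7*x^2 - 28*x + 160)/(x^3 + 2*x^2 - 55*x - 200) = (x - 4)/(x + 5)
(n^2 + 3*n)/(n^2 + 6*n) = (n + 3)/(n + 6)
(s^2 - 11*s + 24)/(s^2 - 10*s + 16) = (s - 3)/(s - 2)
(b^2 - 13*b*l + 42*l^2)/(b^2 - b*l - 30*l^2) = (b - 7*l)/(b + 5*l)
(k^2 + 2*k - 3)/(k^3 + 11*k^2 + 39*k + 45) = (k - 1)/(k^2 + 8*k + 15)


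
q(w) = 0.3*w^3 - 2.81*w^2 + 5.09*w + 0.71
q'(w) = 0.9*w^2 - 5.62*w + 5.09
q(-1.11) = -8.81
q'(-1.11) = 12.44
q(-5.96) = -192.95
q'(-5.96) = 70.55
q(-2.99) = -47.65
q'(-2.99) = 29.94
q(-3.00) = -47.95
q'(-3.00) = 30.05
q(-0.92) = -6.58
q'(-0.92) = 11.02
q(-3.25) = -55.81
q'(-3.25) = 32.86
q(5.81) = -5.73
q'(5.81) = 2.82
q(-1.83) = -19.85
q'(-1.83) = 18.39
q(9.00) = 37.61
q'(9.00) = 27.41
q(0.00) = 0.71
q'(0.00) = 5.09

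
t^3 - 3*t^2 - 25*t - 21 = (t - 7)*(t + 1)*(t + 3)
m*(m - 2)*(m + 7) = m^3 + 5*m^2 - 14*m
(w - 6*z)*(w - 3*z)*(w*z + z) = w^3*z - 9*w^2*z^2 + w^2*z + 18*w*z^3 - 9*w*z^2 + 18*z^3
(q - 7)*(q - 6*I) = q^2 - 7*q - 6*I*q + 42*I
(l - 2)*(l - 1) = l^2 - 3*l + 2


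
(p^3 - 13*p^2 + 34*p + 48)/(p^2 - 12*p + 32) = (p^2 - 5*p - 6)/(p - 4)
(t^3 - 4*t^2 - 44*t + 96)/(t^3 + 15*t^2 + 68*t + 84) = (t^2 - 10*t + 16)/(t^2 + 9*t + 14)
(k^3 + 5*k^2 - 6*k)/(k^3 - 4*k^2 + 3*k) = (k + 6)/(k - 3)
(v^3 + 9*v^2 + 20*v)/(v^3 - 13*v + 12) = v*(v + 5)/(v^2 - 4*v + 3)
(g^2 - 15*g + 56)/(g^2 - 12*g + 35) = (g - 8)/(g - 5)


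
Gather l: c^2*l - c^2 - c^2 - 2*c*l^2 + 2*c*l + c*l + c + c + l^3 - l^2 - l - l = -2*c^2 + 2*c + l^3 + l^2*(-2*c - 1) + l*(c^2 + 3*c - 2)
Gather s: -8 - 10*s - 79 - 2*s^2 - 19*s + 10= -2*s^2 - 29*s - 77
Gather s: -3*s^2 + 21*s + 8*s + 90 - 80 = -3*s^2 + 29*s + 10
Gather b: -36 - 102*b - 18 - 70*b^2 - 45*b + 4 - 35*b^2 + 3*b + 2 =-105*b^2 - 144*b - 48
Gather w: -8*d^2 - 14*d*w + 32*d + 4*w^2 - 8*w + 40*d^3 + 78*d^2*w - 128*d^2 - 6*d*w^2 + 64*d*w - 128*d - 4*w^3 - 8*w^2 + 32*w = 40*d^3 - 136*d^2 - 96*d - 4*w^3 + w^2*(-6*d - 4) + w*(78*d^2 + 50*d + 24)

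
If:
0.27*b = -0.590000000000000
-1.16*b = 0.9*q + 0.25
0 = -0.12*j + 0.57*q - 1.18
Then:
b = -2.19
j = 2.23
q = 2.54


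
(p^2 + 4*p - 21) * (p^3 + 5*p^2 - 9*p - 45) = p^5 + 9*p^4 - 10*p^3 - 186*p^2 + 9*p + 945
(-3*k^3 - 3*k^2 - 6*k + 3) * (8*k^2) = -24*k^5 - 24*k^4 - 48*k^3 + 24*k^2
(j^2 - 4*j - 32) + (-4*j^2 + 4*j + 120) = 88 - 3*j^2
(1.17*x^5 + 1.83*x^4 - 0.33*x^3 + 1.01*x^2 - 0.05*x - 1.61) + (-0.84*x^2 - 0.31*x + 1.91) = 1.17*x^5 + 1.83*x^4 - 0.33*x^3 + 0.17*x^2 - 0.36*x + 0.3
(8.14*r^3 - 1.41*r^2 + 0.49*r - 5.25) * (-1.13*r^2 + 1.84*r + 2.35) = -9.1982*r^5 + 16.5709*r^4 + 15.9809*r^3 + 3.5206*r^2 - 8.5085*r - 12.3375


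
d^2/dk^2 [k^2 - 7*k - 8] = 2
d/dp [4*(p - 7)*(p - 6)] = 8*p - 52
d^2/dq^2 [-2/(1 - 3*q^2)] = 12*(9*q^2 + 1)/(3*q^2 - 1)^3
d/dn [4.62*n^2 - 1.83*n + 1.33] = 9.24*n - 1.83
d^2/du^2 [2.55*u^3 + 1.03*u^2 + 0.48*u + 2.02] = 15.3*u + 2.06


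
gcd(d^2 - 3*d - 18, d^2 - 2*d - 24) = d - 6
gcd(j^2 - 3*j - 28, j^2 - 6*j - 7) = j - 7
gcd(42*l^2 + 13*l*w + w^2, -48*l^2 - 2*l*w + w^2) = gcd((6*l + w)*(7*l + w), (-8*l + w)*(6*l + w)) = 6*l + w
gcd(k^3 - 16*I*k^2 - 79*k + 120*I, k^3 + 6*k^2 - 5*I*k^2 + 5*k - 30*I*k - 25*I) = k - 5*I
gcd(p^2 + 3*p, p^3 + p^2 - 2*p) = p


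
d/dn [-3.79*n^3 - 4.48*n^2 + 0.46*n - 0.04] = -11.37*n^2 - 8.96*n + 0.46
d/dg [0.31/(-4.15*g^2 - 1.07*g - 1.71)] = (2.573*g + 0.3317)/(4.15*g^2 + 1.07*g + 1.71)^2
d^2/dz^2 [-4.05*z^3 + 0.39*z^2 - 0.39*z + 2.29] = 0.78 - 24.3*z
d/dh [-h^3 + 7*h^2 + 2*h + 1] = -3*h^2 + 14*h + 2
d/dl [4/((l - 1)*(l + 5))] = 8*(-l - 2)/(l^4 + 8*l^3 + 6*l^2 - 40*l + 25)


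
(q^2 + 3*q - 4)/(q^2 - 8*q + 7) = (q + 4)/(q - 7)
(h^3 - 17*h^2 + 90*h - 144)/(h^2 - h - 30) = (h^2 - 11*h + 24)/(h + 5)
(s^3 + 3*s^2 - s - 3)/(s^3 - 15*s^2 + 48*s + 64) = (s^2 + 2*s - 3)/(s^2 - 16*s + 64)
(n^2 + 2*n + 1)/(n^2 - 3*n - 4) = (n + 1)/(n - 4)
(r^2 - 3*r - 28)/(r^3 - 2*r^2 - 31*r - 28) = 1/(r + 1)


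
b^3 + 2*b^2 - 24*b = b*(b - 4)*(b + 6)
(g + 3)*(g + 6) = g^2 + 9*g + 18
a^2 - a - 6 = (a - 3)*(a + 2)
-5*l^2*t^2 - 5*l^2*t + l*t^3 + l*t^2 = t*(-5*l + t)*(l*t + l)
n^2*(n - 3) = n^3 - 3*n^2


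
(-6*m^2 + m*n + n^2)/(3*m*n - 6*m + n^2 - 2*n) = (-2*m + n)/(n - 2)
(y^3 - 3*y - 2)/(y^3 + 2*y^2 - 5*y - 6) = (y + 1)/(y + 3)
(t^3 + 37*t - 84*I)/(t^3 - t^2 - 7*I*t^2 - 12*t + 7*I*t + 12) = (t + 7*I)/(t - 1)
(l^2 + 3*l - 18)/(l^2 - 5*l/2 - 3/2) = 2*(l + 6)/(2*l + 1)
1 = 1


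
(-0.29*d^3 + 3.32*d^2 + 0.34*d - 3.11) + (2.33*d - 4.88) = -0.29*d^3 + 3.32*d^2 + 2.67*d - 7.99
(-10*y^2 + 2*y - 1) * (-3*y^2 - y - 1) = 30*y^4 + 4*y^3 + 11*y^2 - y + 1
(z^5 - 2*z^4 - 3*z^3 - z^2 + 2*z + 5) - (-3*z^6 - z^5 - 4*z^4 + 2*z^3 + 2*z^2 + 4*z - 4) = 3*z^6 + 2*z^5 + 2*z^4 - 5*z^3 - 3*z^2 - 2*z + 9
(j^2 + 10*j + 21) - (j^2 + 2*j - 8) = 8*j + 29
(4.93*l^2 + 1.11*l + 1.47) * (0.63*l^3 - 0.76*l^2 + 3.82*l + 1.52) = 3.1059*l^5 - 3.0475*l^4 + 18.9151*l^3 + 10.6166*l^2 + 7.3026*l + 2.2344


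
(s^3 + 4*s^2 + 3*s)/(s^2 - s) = (s^2 + 4*s + 3)/(s - 1)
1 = 1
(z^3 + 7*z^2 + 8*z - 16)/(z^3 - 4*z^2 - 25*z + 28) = (z + 4)/(z - 7)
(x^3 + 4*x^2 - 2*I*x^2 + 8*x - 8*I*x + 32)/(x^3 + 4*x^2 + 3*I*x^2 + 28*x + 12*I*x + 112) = (x + 2*I)/(x + 7*I)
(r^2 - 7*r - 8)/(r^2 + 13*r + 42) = (r^2 - 7*r - 8)/(r^2 + 13*r + 42)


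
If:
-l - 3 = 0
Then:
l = -3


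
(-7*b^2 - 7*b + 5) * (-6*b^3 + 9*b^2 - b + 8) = 42*b^5 - 21*b^4 - 86*b^3 - 4*b^2 - 61*b + 40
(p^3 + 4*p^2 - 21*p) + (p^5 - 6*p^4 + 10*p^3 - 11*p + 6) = p^5 - 6*p^4 + 11*p^3 + 4*p^2 - 32*p + 6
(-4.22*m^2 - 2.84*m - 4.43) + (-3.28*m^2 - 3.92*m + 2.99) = -7.5*m^2 - 6.76*m - 1.44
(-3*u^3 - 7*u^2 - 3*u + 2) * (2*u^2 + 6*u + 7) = -6*u^5 - 32*u^4 - 69*u^3 - 63*u^2 - 9*u + 14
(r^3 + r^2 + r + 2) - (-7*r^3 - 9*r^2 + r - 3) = 8*r^3 + 10*r^2 + 5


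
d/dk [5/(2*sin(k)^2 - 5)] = -10*sin(2*k)/(cos(2*k) + 4)^2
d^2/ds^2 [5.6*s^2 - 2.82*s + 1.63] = 11.2000000000000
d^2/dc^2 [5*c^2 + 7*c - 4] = 10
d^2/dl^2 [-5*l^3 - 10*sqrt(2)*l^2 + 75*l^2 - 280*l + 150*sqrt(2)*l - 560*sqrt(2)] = -30*l - 20*sqrt(2) + 150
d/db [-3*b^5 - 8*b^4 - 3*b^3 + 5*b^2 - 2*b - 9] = -15*b^4 - 32*b^3 - 9*b^2 + 10*b - 2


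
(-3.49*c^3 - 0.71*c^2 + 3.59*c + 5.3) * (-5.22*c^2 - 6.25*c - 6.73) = 18.2178*c^5 + 25.5187*c^4 + 9.1854*c^3 - 45.3252*c^2 - 57.2857*c - 35.669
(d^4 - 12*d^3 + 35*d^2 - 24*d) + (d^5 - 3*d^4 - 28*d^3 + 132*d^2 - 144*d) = d^5 - 2*d^4 - 40*d^3 + 167*d^2 - 168*d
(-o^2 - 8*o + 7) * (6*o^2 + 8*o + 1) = -6*o^4 - 56*o^3 - 23*o^2 + 48*o + 7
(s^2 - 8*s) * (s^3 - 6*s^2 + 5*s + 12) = s^5 - 14*s^4 + 53*s^3 - 28*s^2 - 96*s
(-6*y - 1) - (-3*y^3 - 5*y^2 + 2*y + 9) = 3*y^3 + 5*y^2 - 8*y - 10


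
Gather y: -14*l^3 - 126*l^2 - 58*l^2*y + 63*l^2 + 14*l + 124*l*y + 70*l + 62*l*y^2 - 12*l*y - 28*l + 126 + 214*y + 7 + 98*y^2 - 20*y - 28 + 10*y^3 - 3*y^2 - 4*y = -14*l^3 - 63*l^2 + 56*l + 10*y^3 + y^2*(62*l + 95) + y*(-58*l^2 + 112*l + 190) + 105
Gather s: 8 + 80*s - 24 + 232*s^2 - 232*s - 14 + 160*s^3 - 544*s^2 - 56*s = 160*s^3 - 312*s^2 - 208*s - 30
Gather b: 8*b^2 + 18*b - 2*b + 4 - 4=8*b^2 + 16*b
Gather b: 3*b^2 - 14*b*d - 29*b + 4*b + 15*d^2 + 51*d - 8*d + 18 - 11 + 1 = 3*b^2 + b*(-14*d - 25) + 15*d^2 + 43*d + 8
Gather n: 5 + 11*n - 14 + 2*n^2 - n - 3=2*n^2 + 10*n - 12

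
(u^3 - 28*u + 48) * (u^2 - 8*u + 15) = u^5 - 8*u^4 - 13*u^3 + 272*u^2 - 804*u + 720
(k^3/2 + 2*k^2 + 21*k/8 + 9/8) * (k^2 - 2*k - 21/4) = k^5/2 + k^4 - 4*k^3 - 117*k^2/8 - 513*k/32 - 189/32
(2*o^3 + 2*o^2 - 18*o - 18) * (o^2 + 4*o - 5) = 2*o^5 + 10*o^4 - 20*o^3 - 100*o^2 + 18*o + 90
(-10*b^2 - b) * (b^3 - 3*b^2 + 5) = -10*b^5 + 29*b^4 + 3*b^3 - 50*b^2 - 5*b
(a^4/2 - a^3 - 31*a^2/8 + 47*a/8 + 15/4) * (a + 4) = a^5/2 + a^4 - 63*a^3/8 - 77*a^2/8 + 109*a/4 + 15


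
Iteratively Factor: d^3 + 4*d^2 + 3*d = (d + 1)*(d^2 + 3*d) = (d + 1)*(d + 3)*(d)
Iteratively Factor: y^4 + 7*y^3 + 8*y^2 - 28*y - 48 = (y + 4)*(y^3 + 3*y^2 - 4*y - 12) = (y + 3)*(y + 4)*(y^2 - 4) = (y - 2)*(y + 3)*(y + 4)*(y + 2)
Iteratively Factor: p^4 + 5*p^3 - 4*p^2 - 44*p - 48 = (p - 3)*(p^3 + 8*p^2 + 20*p + 16) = (p - 3)*(p + 2)*(p^2 + 6*p + 8) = (p - 3)*(p + 2)^2*(p + 4)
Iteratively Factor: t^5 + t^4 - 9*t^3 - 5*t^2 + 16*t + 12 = (t + 1)*(t^4 - 9*t^2 + 4*t + 12) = (t - 2)*(t + 1)*(t^3 + 2*t^2 - 5*t - 6) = (t - 2)*(t + 1)*(t + 3)*(t^2 - t - 2) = (t - 2)*(t + 1)^2*(t + 3)*(t - 2)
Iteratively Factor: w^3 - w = (w)*(w^2 - 1) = w*(w + 1)*(w - 1)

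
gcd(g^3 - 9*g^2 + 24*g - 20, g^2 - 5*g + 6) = g - 2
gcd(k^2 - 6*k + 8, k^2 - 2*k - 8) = k - 4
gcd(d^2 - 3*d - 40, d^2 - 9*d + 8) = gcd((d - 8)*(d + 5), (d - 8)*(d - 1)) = d - 8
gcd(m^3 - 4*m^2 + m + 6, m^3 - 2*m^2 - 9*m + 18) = m^2 - 5*m + 6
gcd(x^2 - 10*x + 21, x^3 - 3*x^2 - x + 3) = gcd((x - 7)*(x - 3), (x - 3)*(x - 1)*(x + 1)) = x - 3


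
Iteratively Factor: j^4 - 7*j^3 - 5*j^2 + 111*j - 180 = (j - 5)*(j^3 - 2*j^2 - 15*j + 36) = (j - 5)*(j - 3)*(j^2 + j - 12) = (j - 5)*(j - 3)*(j + 4)*(j - 3)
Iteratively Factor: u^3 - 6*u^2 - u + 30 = (u - 5)*(u^2 - u - 6) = (u - 5)*(u - 3)*(u + 2)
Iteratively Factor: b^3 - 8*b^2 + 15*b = (b - 3)*(b^2 - 5*b) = (b - 5)*(b - 3)*(b)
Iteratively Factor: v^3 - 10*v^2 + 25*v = (v - 5)*(v^2 - 5*v) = (v - 5)^2*(v)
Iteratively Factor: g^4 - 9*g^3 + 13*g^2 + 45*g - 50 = (g + 2)*(g^3 - 11*g^2 + 35*g - 25) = (g - 5)*(g + 2)*(g^2 - 6*g + 5) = (g - 5)*(g - 1)*(g + 2)*(g - 5)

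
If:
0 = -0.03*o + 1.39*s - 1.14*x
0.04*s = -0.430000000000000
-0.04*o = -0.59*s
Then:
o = -158.56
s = -10.75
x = -8.93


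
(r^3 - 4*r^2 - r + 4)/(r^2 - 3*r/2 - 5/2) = 2*(r^2 - 5*r + 4)/(2*r - 5)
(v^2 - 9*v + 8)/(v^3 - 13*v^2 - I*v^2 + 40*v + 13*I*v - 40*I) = (v - 1)/(v^2 - v*(5 + I) + 5*I)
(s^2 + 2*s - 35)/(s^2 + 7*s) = (s - 5)/s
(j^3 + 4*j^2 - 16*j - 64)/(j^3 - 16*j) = (j + 4)/j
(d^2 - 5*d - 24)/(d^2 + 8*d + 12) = (d^2 - 5*d - 24)/(d^2 + 8*d + 12)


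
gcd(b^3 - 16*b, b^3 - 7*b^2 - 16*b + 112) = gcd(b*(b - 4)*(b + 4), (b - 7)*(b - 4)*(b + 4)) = b^2 - 16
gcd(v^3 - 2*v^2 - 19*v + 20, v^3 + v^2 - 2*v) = v - 1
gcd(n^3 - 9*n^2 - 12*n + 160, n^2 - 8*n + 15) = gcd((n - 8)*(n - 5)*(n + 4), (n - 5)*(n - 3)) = n - 5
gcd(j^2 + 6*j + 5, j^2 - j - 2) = j + 1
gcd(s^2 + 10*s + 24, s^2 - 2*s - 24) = s + 4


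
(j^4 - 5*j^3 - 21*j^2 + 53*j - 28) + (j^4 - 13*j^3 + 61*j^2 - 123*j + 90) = 2*j^4 - 18*j^3 + 40*j^2 - 70*j + 62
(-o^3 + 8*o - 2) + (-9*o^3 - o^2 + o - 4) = -10*o^3 - o^2 + 9*o - 6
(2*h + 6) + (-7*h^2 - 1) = -7*h^2 + 2*h + 5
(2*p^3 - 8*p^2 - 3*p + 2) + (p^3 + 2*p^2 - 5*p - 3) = 3*p^3 - 6*p^2 - 8*p - 1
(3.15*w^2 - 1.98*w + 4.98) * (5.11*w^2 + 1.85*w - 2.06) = 16.0965*w^4 - 4.2903*w^3 + 15.2958*w^2 + 13.2918*w - 10.2588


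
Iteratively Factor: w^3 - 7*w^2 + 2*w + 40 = (w - 5)*(w^2 - 2*w - 8) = (w - 5)*(w + 2)*(w - 4)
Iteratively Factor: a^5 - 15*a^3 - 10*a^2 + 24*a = (a + 2)*(a^4 - 2*a^3 - 11*a^2 + 12*a) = (a - 4)*(a + 2)*(a^3 + 2*a^2 - 3*a) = a*(a - 4)*(a + 2)*(a^2 + 2*a - 3) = a*(a - 4)*(a - 1)*(a + 2)*(a + 3)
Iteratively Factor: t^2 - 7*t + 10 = (t - 2)*(t - 5)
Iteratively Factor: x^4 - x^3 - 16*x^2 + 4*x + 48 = (x + 3)*(x^3 - 4*x^2 - 4*x + 16) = (x - 2)*(x + 3)*(x^2 - 2*x - 8) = (x - 4)*(x - 2)*(x + 3)*(x + 2)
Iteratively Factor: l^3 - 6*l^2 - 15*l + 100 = (l + 4)*(l^2 - 10*l + 25) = (l - 5)*(l + 4)*(l - 5)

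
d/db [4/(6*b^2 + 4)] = -12*b/(3*b^2 + 2)^2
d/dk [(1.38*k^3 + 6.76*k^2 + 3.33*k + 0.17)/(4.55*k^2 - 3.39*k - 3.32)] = (6.279*k^4 - 9.3564*k^3 - 51.8127*k^2 - 46.4334*k - 10.4793)/(20.7025*k^4 - 30.849*k^3 - 18.7199*k^2 + 22.5096*k + 11.0224)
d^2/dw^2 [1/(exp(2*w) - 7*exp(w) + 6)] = ((7 - 4*exp(w))*(exp(2*w) - 7*exp(w) + 6) + 2*(2*exp(w) - 7)^2*exp(w))*exp(w)/(exp(2*w) - 7*exp(w) + 6)^3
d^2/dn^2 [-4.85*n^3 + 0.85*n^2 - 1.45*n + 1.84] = 1.7 - 29.1*n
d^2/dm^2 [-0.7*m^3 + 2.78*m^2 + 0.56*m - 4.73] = 5.56 - 4.2*m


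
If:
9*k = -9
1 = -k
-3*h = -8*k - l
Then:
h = l/3 - 8/3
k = -1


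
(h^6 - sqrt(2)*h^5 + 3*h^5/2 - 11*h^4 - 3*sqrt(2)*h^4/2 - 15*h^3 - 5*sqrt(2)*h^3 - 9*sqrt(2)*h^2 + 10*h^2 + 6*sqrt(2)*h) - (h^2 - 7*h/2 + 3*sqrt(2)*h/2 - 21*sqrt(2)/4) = h^6 - sqrt(2)*h^5 + 3*h^5/2 - 11*h^4 - 3*sqrt(2)*h^4/2 - 15*h^3 - 5*sqrt(2)*h^3 - 9*sqrt(2)*h^2 + 9*h^2 + 7*h/2 + 9*sqrt(2)*h/2 + 21*sqrt(2)/4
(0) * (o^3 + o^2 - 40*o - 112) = 0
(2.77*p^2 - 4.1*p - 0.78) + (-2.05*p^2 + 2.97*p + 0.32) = 0.72*p^2 - 1.13*p - 0.46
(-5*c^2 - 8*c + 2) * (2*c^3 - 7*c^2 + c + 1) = -10*c^5 + 19*c^4 + 55*c^3 - 27*c^2 - 6*c + 2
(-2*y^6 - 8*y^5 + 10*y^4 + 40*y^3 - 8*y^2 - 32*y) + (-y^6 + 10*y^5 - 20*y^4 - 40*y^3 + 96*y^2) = -3*y^6 + 2*y^5 - 10*y^4 + 88*y^2 - 32*y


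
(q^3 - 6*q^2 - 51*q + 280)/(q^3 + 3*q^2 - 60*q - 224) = (q - 5)/(q + 4)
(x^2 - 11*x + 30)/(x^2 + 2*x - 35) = (x - 6)/(x + 7)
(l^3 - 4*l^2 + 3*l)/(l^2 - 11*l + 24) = l*(l - 1)/(l - 8)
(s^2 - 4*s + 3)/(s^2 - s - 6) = (s - 1)/(s + 2)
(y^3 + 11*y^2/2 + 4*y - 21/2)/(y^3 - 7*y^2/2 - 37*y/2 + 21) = (y + 3)/(y - 6)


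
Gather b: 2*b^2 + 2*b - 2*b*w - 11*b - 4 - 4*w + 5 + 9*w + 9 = 2*b^2 + b*(-2*w - 9) + 5*w + 10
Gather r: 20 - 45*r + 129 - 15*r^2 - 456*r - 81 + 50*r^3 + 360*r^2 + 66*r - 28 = 50*r^3 + 345*r^2 - 435*r + 40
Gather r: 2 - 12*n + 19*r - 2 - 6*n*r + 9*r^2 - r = -12*n + 9*r^2 + r*(18 - 6*n)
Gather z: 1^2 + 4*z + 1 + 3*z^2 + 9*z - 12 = 3*z^2 + 13*z - 10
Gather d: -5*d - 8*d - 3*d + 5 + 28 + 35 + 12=80 - 16*d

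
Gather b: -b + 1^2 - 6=-b - 5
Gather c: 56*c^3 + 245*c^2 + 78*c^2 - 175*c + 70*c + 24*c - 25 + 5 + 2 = 56*c^3 + 323*c^2 - 81*c - 18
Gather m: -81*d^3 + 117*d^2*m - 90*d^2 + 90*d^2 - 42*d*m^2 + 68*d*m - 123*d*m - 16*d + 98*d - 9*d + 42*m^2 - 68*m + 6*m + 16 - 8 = -81*d^3 + 73*d + m^2*(42 - 42*d) + m*(117*d^2 - 55*d - 62) + 8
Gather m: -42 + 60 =18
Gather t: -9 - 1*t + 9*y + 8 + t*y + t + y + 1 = t*y + 10*y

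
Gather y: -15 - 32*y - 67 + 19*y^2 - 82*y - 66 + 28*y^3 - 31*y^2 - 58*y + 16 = 28*y^3 - 12*y^2 - 172*y - 132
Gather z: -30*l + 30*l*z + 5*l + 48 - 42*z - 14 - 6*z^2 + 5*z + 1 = -25*l - 6*z^2 + z*(30*l - 37) + 35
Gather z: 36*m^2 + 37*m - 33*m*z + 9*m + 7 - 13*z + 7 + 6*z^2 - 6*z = 36*m^2 + 46*m + 6*z^2 + z*(-33*m - 19) + 14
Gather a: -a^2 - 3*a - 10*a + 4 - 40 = -a^2 - 13*a - 36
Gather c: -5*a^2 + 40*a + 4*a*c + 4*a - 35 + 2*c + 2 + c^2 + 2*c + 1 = -5*a^2 + 44*a + c^2 + c*(4*a + 4) - 32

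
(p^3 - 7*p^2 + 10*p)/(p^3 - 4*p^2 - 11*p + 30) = p/(p + 3)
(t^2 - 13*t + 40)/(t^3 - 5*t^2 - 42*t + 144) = (t - 5)/(t^2 + 3*t - 18)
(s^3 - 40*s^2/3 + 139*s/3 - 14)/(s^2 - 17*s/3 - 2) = (3*s^2 - 22*s + 7)/(3*s + 1)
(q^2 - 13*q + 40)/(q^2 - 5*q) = (q - 8)/q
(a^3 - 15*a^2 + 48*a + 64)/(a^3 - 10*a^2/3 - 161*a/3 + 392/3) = 3*(a^2 - 7*a - 8)/(3*a^2 + 14*a - 49)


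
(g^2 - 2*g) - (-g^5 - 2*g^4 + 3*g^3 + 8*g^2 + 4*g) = g^5 + 2*g^4 - 3*g^3 - 7*g^2 - 6*g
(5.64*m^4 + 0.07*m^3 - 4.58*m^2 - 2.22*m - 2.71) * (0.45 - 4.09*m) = -23.0676*m^5 + 2.2517*m^4 + 18.7637*m^3 + 7.0188*m^2 + 10.0849*m - 1.2195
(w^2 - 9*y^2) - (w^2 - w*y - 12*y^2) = w*y + 3*y^2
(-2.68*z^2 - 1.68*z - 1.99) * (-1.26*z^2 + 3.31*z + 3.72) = 3.3768*z^4 - 6.754*z^3 - 13.023*z^2 - 12.8365*z - 7.4028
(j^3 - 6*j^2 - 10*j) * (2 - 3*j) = -3*j^4 + 20*j^3 + 18*j^2 - 20*j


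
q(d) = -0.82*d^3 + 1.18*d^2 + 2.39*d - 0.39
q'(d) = -2.46*d^2 + 2.36*d + 2.39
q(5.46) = -85.64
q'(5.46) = -58.06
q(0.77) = 1.78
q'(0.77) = 2.75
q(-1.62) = 2.32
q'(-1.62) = -7.89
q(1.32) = 2.93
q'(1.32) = 1.22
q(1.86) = 2.86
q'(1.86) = -1.73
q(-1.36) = 0.60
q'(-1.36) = -5.37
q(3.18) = -7.23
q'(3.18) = -14.98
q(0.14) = -0.03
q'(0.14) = 2.67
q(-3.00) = 25.20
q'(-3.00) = -26.83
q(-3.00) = 25.20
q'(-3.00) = -26.83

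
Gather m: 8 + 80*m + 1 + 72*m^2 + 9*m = 72*m^2 + 89*m + 9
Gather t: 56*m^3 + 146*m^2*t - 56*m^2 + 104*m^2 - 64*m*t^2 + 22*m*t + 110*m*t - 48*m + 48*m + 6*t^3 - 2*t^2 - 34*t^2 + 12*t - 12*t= 56*m^3 + 48*m^2 + 6*t^3 + t^2*(-64*m - 36) + t*(146*m^2 + 132*m)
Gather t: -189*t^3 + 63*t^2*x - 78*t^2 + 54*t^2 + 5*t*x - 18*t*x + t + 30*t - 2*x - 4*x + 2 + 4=-189*t^3 + t^2*(63*x - 24) + t*(31 - 13*x) - 6*x + 6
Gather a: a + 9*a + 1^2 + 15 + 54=10*a + 70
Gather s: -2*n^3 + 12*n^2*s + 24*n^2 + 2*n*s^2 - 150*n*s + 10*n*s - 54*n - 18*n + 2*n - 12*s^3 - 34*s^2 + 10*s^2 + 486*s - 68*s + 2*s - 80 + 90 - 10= -2*n^3 + 24*n^2 - 70*n - 12*s^3 + s^2*(2*n - 24) + s*(12*n^2 - 140*n + 420)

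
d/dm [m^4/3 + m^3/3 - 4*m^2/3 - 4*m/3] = 4*m^3/3 + m^2 - 8*m/3 - 4/3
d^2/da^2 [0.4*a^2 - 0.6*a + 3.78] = 0.800000000000000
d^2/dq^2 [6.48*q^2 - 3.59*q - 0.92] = 12.9600000000000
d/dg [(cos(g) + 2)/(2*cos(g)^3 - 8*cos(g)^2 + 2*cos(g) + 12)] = (-29*cos(g)/2 + cos(2*g) + cos(3*g)/2 - 3)*sin(g)/(2*(cos(g)^3 - 4*cos(g)^2 + cos(g) + 6)^2)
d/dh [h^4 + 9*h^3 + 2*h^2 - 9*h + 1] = 4*h^3 + 27*h^2 + 4*h - 9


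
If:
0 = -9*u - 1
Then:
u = -1/9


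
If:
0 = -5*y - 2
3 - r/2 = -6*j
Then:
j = r/12 - 1/2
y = -2/5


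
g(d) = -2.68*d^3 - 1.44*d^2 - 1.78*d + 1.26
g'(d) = -8.04*d^2 - 2.88*d - 1.78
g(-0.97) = 4.08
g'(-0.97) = -6.55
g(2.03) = -30.71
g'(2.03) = -40.76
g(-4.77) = 267.85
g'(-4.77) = -170.98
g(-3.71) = 124.90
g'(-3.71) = -101.76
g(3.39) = -125.73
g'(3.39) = -103.94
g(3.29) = -115.62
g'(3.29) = -98.28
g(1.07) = -5.58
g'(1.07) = -14.07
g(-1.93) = 18.60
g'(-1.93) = -26.17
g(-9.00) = 1854.36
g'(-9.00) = -627.10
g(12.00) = -4858.50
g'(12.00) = -1194.10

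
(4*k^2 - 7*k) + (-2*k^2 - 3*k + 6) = 2*k^2 - 10*k + 6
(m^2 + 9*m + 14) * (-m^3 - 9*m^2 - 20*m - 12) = -m^5 - 18*m^4 - 115*m^3 - 318*m^2 - 388*m - 168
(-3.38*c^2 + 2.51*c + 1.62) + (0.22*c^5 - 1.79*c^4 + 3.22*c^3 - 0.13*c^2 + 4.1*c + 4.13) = 0.22*c^5 - 1.79*c^4 + 3.22*c^3 - 3.51*c^2 + 6.61*c + 5.75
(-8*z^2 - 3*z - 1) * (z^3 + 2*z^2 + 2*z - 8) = -8*z^5 - 19*z^4 - 23*z^3 + 56*z^2 + 22*z + 8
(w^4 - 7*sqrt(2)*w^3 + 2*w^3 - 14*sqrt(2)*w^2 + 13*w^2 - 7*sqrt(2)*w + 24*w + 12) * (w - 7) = w^5 - 7*sqrt(2)*w^4 - 5*w^4 - w^3 + 35*sqrt(2)*w^3 - 67*w^2 + 91*sqrt(2)*w^2 - 156*w + 49*sqrt(2)*w - 84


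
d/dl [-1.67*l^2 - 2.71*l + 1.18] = -3.34*l - 2.71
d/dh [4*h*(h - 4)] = 8*h - 16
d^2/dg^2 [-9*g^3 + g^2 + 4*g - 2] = 2 - 54*g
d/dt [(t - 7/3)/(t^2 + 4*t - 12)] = (-3*t^2 + 14*t - 8)/(3*(t^4 + 8*t^3 - 8*t^2 - 96*t + 144))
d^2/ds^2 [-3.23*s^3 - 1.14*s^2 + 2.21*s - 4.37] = -19.38*s - 2.28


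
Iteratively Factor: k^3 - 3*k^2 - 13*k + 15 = (k - 1)*(k^2 - 2*k - 15) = (k - 5)*(k - 1)*(k + 3)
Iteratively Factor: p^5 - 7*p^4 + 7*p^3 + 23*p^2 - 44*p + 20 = (p - 1)*(p^4 - 6*p^3 + p^2 + 24*p - 20) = (p - 1)*(p + 2)*(p^3 - 8*p^2 + 17*p - 10) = (p - 5)*(p - 1)*(p + 2)*(p^2 - 3*p + 2) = (p - 5)*(p - 1)^2*(p + 2)*(p - 2)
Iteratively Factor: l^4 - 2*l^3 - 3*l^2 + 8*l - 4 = (l - 1)*(l^3 - l^2 - 4*l + 4) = (l - 1)^2*(l^2 - 4) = (l - 1)^2*(l + 2)*(l - 2)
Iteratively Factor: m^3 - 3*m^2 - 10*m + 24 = (m - 2)*(m^2 - m - 12) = (m - 4)*(m - 2)*(m + 3)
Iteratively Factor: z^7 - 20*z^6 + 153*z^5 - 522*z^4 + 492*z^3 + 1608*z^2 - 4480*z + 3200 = (z - 2)*(z^6 - 18*z^5 + 117*z^4 - 288*z^3 - 84*z^2 + 1440*z - 1600) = (z - 4)*(z - 2)*(z^5 - 14*z^4 + 61*z^3 - 44*z^2 - 260*z + 400) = (z - 4)*(z - 2)*(z + 2)*(z^4 - 16*z^3 + 93*z^2 - 230*z + 200) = (z - 5)*(z - 4)*(z - 2)*(z + 2)*(z^3 - 11*z^2 + 38*z - 40) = (z - 5)*(z - 4)*(z - 2)^2*(z + 2)*(z^2 - 9*z + 20) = (z - 5)^2*(z - 4)*(z - 2)^2*(z + 2)*(z - 4)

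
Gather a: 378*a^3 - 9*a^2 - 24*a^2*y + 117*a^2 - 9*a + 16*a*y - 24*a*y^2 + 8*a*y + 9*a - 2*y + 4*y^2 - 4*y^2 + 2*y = 378*a^3 + a^2*(108 - 24*y) + a*(-24*y^2 + 24*y)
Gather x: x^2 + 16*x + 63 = x^2 + 16*x + 63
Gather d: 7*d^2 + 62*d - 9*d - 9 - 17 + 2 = 7*d^2 + 53*d - 24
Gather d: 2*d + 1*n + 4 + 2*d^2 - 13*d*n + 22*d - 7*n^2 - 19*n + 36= 2*d^2 + d*(24 - 13*n) - 7*n^2 - 18*n + 40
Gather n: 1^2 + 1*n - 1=n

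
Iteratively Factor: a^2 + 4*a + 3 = (a + 1)*(a + 3)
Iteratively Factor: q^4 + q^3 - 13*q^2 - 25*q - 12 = (q - 4)*(q^3 + 5*q^2 + 7*q + 3) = (q - 4)*(q + 1)*(q^2 + 4*q + 3) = (q - 4)*(q + 1)^2*(q + 3)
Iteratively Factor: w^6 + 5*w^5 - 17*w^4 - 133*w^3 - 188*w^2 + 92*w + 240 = (w + 2)*(w^5 + 3*w^4 - 23*w^3 - 87*w^2 - 14*w + 120) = (w - 5)*(w + 2)*(w^4 + 8*w^3 + 17*w^2 - 2*w - 24) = (w - 5)*(w + 2)^2*(w^3 + 6*w^2 + 5*w - 12) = (w - 5)*(w + 2)^2*(w + 3)*(w^2 + 3*w - 4) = (w - 5)*(w - 1)*(w + 2)^2*(w + 3)*(w + 4)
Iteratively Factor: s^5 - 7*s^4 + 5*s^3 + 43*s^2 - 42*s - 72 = (s + 2)*(s^4 - 9*s^3 + 23*s^2 - 3*s - 36) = (s + 1)*(s + 2)*(s^3 - 10*s^2 + 33*s - 36) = (s - 3)*(s + 1)*(s + 2)*(s^2 - 7*s + 12) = (s - 4)*(s - 3)*(s + 1)*(s + 2)*(s - 3)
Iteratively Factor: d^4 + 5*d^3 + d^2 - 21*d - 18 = (d + 1)*(d^3 + 4*d^2 - 3*d - 18) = (d + 1)*(d + 3)*(d^2 + d - 6) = (d - 2)*(d + 1)*(d + 3)*(d + 3)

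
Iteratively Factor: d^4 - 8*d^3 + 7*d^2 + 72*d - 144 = (d - 4)*(d^3 - 4*d^2 - 9*d + 36) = (d - 4)*(d + 3)*(d^2 - 7*d + 12) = (d - 4)*(d - 3)*(d + 3)*(d - 4)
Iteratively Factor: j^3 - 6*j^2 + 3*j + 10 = (j - 5)*(j^2 - j - 2) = (j - 5)*(j - 2)*(j + 1)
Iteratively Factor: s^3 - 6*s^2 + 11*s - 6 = (s - 3)*(s^2 - 3*s + 2) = (s - 3)*(s - 1)*(s - 2)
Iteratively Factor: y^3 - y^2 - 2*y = (y + 1)*(y^2 - 2*y) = (y - 2)*(y + 1)*(y)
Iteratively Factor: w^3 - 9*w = (w - 3)*(w^2 + 3*w) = (w - 3)*(w + 3)*(w)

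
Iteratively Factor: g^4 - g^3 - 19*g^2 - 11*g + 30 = (g - 5)*(g^3 + 4*g^2 + g - 6) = (g - 5)*(g + 2)*(g^2 + 2*g - 3) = (g - 5)*(g - 1)*(g + 2)*(g + 3)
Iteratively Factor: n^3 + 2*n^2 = (n)*(n^2 + 2*n) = n^2*(n + 2)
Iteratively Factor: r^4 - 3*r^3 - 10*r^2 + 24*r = (r - 2)*(r^3 - r^2 - 12*r) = (r - 2)*(r + 3)*(r^2 - 4*r) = (r - 4)*(r - 2)*(r + 3)*(r)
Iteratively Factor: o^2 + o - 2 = (o - 1)*(o + 2)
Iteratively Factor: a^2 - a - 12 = (a + 3)*(a - 4)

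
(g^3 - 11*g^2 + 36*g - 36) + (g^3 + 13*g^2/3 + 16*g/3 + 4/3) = 2*g^3 - 20*g^2/3 + 124*g/3 - 104/3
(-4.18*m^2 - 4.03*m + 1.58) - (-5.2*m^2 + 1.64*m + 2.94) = 1.02*m^2 - 5.67*m - 1.36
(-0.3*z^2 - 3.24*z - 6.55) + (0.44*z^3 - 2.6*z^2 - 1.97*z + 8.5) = 0.44*z^3 - 2.9*z^2 - 5.21*z + 1.95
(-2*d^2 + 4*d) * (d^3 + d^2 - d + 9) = -2*d^5 + 2*d^4 + 6*d^3 - 22*d^2 + 36*d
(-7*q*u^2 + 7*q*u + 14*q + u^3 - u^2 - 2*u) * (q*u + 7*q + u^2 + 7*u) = -7*q^2*u^3 - 42*q^2*u^2 + 63*q^2*u + 98*q^2 - 6*q*u^4 - 36*q*u^3 + 54*q*u^2 + 84*q*u + u^5 + 6*u^4 - 9*u^3 - 14*u^2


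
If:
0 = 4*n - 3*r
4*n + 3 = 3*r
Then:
No Solution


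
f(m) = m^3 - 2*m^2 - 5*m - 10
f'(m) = 3*m^2 - 4*m - 5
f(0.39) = -12.19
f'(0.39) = -6.10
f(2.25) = -19.98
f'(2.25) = 1.19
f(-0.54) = -8.04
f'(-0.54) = -1.97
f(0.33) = -11.83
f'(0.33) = -5.99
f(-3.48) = -58.96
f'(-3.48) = 45.25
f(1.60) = -19.02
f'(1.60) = -3.72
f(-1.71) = -12.30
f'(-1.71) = 10.61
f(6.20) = 120.45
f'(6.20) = 85.52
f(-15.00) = -3760.00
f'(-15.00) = 730.00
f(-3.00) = -40.00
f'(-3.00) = 34.00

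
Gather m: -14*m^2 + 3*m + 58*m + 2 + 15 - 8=-14*m^2 + 61*m + 9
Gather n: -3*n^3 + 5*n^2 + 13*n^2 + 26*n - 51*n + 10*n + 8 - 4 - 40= -3*n^3 + 18*n^2 - 15*n - 36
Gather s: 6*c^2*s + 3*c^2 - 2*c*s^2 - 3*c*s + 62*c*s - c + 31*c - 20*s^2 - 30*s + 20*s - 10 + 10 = 3*c^2 + 30*c + s^2*(-2*c - 20) + s*(6*c^2 + 59*c - 10)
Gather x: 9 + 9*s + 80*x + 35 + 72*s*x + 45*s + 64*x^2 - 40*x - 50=54*s + 64*x^2 + x*(72*s + 40) - 6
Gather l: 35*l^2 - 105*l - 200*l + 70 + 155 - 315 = 35*l^2 - 305*l - 90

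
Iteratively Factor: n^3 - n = (n - 1)*(n^2 + n) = (n - 1)*(n + 1)*(n)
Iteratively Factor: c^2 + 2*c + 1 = (c + 1)*(c + 1)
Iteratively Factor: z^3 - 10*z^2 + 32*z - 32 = (z - 4)*(z^2 - 6*z + 8) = (z - 4)^2*(z - 2)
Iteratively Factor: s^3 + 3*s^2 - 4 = (s + 2)*(s^2 + s - 2) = (s - 1)*(s + 2)*(s + 2)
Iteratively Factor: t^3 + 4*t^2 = (t + 4)*(t^2) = t*(t + 4)*(t)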